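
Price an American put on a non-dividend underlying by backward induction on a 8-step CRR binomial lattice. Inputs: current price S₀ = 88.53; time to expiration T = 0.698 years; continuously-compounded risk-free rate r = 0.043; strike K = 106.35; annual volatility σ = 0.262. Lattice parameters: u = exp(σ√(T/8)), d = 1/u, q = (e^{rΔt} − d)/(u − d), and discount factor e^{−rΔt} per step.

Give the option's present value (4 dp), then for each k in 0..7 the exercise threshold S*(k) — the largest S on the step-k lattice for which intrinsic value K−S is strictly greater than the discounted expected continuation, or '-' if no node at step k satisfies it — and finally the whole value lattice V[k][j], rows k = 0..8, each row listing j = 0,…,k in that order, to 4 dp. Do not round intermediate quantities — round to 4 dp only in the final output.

price = 18.7736
boundary = - 81.9371 75.8351 81.9371 75.8351 81.9371 88.5300 95.6534
tree:
18.7736
24.4129 13.3841
30.5149 18.4030 8.5627
36.1624 24.4129 12.6472 4.6215
41.3893 30.5149 17.9856 7.5070 1.8267
46.2270 36.1624 24.4129 11.8176 3.3364 0.3600
50.7044 41.3893 30.5149 17.8200 6.0201 0.7298 0.0000
54.8484 46.2270 36.1624 24.4129 10.6966 1.4797 0.0000 0.0000
58.6838 50.7044 41.3893 30.5149 17.8200 3.0000 0.0000 0.0000 0.0000

Δt=0.08725, u=1.08046, d=0.92553, q=0.50492, disc=e^(-rΔt)=0.99626
k=8 terminal: V=max(K-S,0) → 58.6838 50.7044 41.3893 30.5149 17.8200 3.0000 0.0000 0.0000 0.0000
k=7: j=0 S=51.5016 intr=54.8484 cont=54.4502 V=54.8484[EX]; j=1 S=60.1230 intr=46.2270 cont=45.8288 V=46.2270[EX]; j=2 S=70.1876 intr=36.1624 cont=35.7641 V=36.1624[EX]; j=3 S=81.9371 intr=24.4129 cont=24.0147 V=24.4129[EX]; j=4 S=95.6534 intr=10.6966 cont=10.2983 V=10.6966[EX]; j=5 S=111.6659 intr=0.0000 cont=1.4797 V=1.4797[hold]; j=6 S=130.3588 intr=0.0000 cont=0.0000 V=0.0000[hold]; j=7 S=152.1810 intr=0.0000 cont=0.0000 V=0.0000[hold]  S*(7)=95.6534
k=6: j=0 S=55.6456 intr=50.7044 cont=50.3062 V=50.7044[EX]; j=1 S=64.9607 intr=41.3893 cont=40.9911 V=41.3893[EX]; j=2 S=75.8351 intr=30.5149 cont=30.1166 V=30.5149[EX]; j=3 S=88.5300 intr=17.8200 cont=17.4217 V=17.8200[EX]; j=4 S=103.3500 intr=3.0000 cont=6.0201 V=6.0201[hold]; j=5 S=120.6509 intr=0.0000 cont=0.7298 V=0.7298[hold]; j=6 S=140.8479 intr=0.0000 cont=0.0000 V=0.0000[hold]  S*(6)=88.5300
k=5: j=0 S=60.1230 intr=46.2270 cont=45.8288 V=46.2270[EX]; j=1 S=70.1876 intr=36.1624 cont=35.7641 V=36.1624[EX]; j=2 S=81.9371 intr=24.4129 cont=24.0147 V=24.4129[EX]; j=3 S=95.6534 intr=10.6966 cont=11.8176 V=11.8176[hold]; j=4 S=111.6659 intr=0.0000 cont=3.3364 V=3.3364[hold]; j=5 S=130.3588 intr=0.0000 cont=0.3600 V=0.3600[hold]  S*(5)=81.9371
k=4: j=0 S=64.9607 intr=41.3893 cont=40.9911 V=41.3893[EX]; j=1 S=75.8351 intr=30.5149 cont=30.1166 V=30.5149[EX]; j=2 S=88.5300 intr=17.8200 cont=17.9856 V=17.9856[hold]; j=3 S=103.3500 intr=3.0000 cont=7.5070 V=7.5070[hold]; j=4 S=120.6509 intr=0.0000 cont=1.8267 V=1.8267[hold]  S*(4)=75.8351
k=3: j=0 S=70.1876 intr=36.1624 cont=35.7641 V=36.1624[EX]; j=1 S=81.9371 intr=24.4129 cont=24.0980 V=24.4129[EX]; j=2 S=95.6534 intr=10.6966 cont=12.6472 V=12.6472[hold]; j=3 S=111.6659 intr=0.0000 cont=4.6215 V=4.6215[hold]  S*(3)=81.9371
k=2: j=0 S=75.8351 intr=30.5149 cont=30.1166 V=30.5149[EX]; j=1 S=88.5300 intr=17.8200 cont=18.4030 V=18.4030[hold]; j=2 S=103.3500 intr=3.0000 cont=8.5627 V=8.5627[hold]  S*(2)=75.8351
k=1: j=0 S=81.9371 intr=24.4129 cont=24.3079 V=24.4129[EX]; j=1 S=95.6534 intr=10.6966 cont=13.3841 V=13.3841[hold]  S*(1)=81.9371
k=0: j=0 S=88.5300 intr=17.8200 cont=18.7736 V=18.7736[hold]  S*(0)=-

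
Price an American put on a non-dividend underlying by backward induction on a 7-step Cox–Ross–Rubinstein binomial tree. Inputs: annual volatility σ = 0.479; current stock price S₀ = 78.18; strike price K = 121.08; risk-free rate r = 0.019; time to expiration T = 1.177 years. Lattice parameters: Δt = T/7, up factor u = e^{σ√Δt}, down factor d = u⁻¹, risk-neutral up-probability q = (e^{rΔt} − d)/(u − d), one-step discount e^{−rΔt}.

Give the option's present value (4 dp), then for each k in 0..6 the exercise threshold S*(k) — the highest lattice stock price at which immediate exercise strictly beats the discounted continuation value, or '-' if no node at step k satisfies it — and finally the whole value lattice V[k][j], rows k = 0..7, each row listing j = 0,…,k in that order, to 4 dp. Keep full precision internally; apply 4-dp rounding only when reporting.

price = 47.2738
boundary = - - 52.7827 43.3700 52.7827 64.2382 78.1800
tree:
47.2738
57.7375 35.2775
68.2973 45.7010 23.2450
77.7100 57.0318 32.6722 12.3022
85.4441 68.2973 44.1592 19.3688 4.0637
91.7990 77.7100 56.8418 29.5274 7.5375 0.0000
97.0207 85.4441 68.2973 42.9000 13.9809 0.0000 0.0000
101.3111 91.7990 77.7100 56.8418 25.9324 0.0000 0.0000 0.0000

Δt=0.16814  u=1.21703  d=0.82167  q=0.45915  discount=0.99681
step 7 (expiry): payoffs max(K−S,0) = 101.3111 91.7990 77.7100 56.8418 25.9324 0.0000 0.0000 0.0000
step 6: (k=6,j=0): S=24.0593, (K−S)⁺=97.0207, hold=96.6345 ⇒ V=97.0207 exercise | (k=6,j=1): S=35.6359, (K−S)⁺=85.4441, hold=85.0579 ⇒ V=85.4441 exercise | (k=6,j=2): S=52.7827, (K−S)⁺=68.2973, hold=67.9111 ⇒ V=68.2973 exercise | (k=6,j=3): S=78.1800, (K−S)⁺=42.9000, hold=42.5138 ⇒ V=42.9000 exercise | (k=6,j=4): S=115.7976, (K−S)⁺=5.2824, hold=13.9809 ⇒ V=13.9809 continue | (k=6,j=5): S=171.5156, (K−S)⁺=0.0000, hold=0.0000 ⇒ V=0.0000 continue | (k=6,j=6): S=254.0431, (K−S)⁺=0.0000, hold=0.0000 ⇒ V=0.0000 continue  boundary S*=78.1800
step 5: (k=5,j=0): S=29.2810, (K−S)⁺=91.7990, hold=91.4128 ⇒ V=91.7990 exercise | (k=5,j=1): S=43.3700, (K−S)⁺=77.7100, hold=77.3238 ⇒ V=77.7100 exercise | (k=5,j=2): S=64.2382, (K−S)⁺=56.8418, hold=56.4556 ⇒ V=56.8418 exercise | (k=5,j=3): S=95.1476, (K−S)⁺=25.9324, hold=29.5274 ⇒ V=29.5274 continue | (k=5,j=4): S=140.9294, (K−S)⁺=0.0000, hold=7.5375 ⇒ V=7.5375 continue | (k=5,j=5): S=208.7399, (K−S)⁺=0.0000, hold=0.0000 ⇒ V=0.0000 continue  boundary S*=64.2382
step 4: (k=4,j=0): S=35.6359, (K−S)⁺=85.4441, hold=85.0579 ⇒ V=85.4441 exercise | (k=4,j=1): S=52.7827, (K−S)⁺=68.2973, hold=67.9111 ⇒ V=68.2973 exercise | (k=4,j=2): S=78.1800, (K−S)⁺=42.9000, hold=44.1592 ⇒ V=44.1592 continue | (k=4,j=3): S=115.7976, (K−S)⁺=5.2824, hold=19.3688 ⇒ V=19.3688 continue | (k=4,j=4): S=171.5156, (K−S)⁺=0.0000, hold=4.0637 ⇒ V=4.0637 continue  boundary S*=52.7827
step 3: (k=3,j=0): S=43.3700, (K−S)⁺=77.7100, hold=77.3238 ⇒ V=77.7100 exercise | (k=3,j=1): S=64.2382, (K−S)⁺=56.8418, hold=57.0318 ⇒ V=57.0318 continue | (k=3,j=2): S=95.1476, (K−S)⁺=25.9324, hold=32.6722 ⇒ V=32.6722 continue | (k=3,j=3): S=140.9294, (K−S)⁺=0.0000, hold=12.3022 ⇒ V=12.3022 continue  boundary S*=43.3700
step 2: (k=2,j=0): S=52.7827, (K−S)⁺=68.2973, hold=67.9981 ⇒ V=68.2973 exercise | (k=2,j=1): S=78.1800, (K−S)⁺=42.9000, hold=45.7010 ⇒ V=45.7010 continue | (k=2,j=2): S=115.7976, (K−S)⁺=5.2824, hold=23.2450 ⇒ V=23.2450 continue  boundary S*=52.7827
step 1: (k=1,j=0): S=64.2382, (K−S)⁺=56.8418, hold=57.7375 ⇒ V=57.7375 continue | (k=1,j=1): S=95.1476, (K−S)⁺=25.9324, hold=35.2775 ⇒ V=35.2775 continue  boundary S*=-
step 0: (k=0,j=0): S=78.1800, (K−S)⁺=42.9000, hold=47.2738 ⇒ V=47.2738 continue  boundary S*=-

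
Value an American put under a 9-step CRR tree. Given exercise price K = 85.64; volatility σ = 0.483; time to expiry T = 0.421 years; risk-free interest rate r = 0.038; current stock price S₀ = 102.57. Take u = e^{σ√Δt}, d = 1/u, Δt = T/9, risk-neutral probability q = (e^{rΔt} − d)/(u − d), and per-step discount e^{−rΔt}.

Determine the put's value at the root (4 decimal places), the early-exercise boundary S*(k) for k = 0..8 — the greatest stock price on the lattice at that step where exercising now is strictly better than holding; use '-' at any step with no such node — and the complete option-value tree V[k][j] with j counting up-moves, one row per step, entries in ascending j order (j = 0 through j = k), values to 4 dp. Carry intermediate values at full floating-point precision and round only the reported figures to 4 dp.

price = 4.8956
boundary = - - - - - - 54.8039 60.8386 67.5379
tree:
4.8956
7.1872 2.4548
10.2907 3.8839 0.9306
14.3114 6.0147 1.6120 0.2029
19.2416 9.0744 2.7540 0.3927 0.0000
24.8871 13.2554 4.6218 0.7600 0.0000 0.0000
30.8361 18.5959 7.5744 1.4710 0.0000 0.0000 0.0000
36.2723 24.8014 12.0064 2.8471 0.0000 0.0000 0.0000 0.0000
41.1692 30.8361 18.1021 5.5104 0.0000 0.0000 0.0000 0.0000 0.0000
45.5804 36.2723 24.8014 10.6651 0.0000 0.0000 0.0000 0.0000 0.0000 0.0000

Δt=0.04678, u=1.11012, d=0.90081, q=0.48241, disc=e^(-rΔt)=0.99822
k=9 terminal: V=max(K-S,0) → 45.5804 36.2723 24.8014 10.6651 0.0000 0.0000 0.0000 0.0000 0.0000 0.0000
k=8: j=0 S=44.4708 intr=41.1692 cont=41.0171 V=41.1692[EX]; j=1 S=54.8039 intr=30.8361 cont=30.6840 V=30.8361[EX]; j=2 S=67.5379 intr=18.1021 cont=17.9500 V=18.1021[EX]; j=3 S=83.2308 intr=2.4092 cont=5.5104 V=5.5104[hold]; j=4 S=102.5700 intr=0.0000 cont=0.0000 V=0.0000[hold]; j=5 S=126.4028 intr=0.0000 cont=0.0000 V=0.0000[hold]; j=6 S=155.7733 intr=0.0000 cont=0.0000 V=0.0000[hold]; j=7 S=191.9682 intr=0.0000 cont=0.0000 V=0.0000[hold]; j=8 S=236.5733 intr=0.0000 cont=0.0000 V=0.0000[hold]  S*(8)=67.5379
k=7: j=0 S=49.3677 intr=36.2723 cont=36.1202 V=36.2723[EX]; j=1 S=60.8386 intr=24.8014 cont=24.6493 V=24.8014[EX]; j=2 S=74.9749 intr=10.6651 cont=12.0064 V=12.0064[hold]; j=3 S=92.3958 intr=0.0000 cont=2.8471 V=2.8471[hold]; j=4 S=113.8645 intr=0.0000 cont=0.0000 V=0.0000[hold]; j=5 S=140.3217 intr=0.0000 cont=0.0000 V=0.0000[hold]; j=6 S=172.9264 intr=0.0000 cont=0.0000 V=0.0000[hold]; j=7 S=213.1069 intr=0.0000 cont=0.0000 V=0.0000[hold]  S*(7)=60.8386
k=6: j=0 S=54.8039 intr=30.8361 cont=30.6840 V=30.8361[EX]; j=1 S=67.5379 intr=18.1021 cont=18.5959 V=18.5959[hold]; j=2 S=83.2308 intr=2.4092 cont=7.5744 V=7.5744[hold]; j=3 S=102.5700 intr=0.0000 cont=1.4710 V=1.4710[hold]; j=4 S=126.4028 intr=0.0000 cont=0.0000 V=0.0000[hold]; j=5 S=155.7733 intr=0.0000 cont=0.0000 V=0.0000[hold]; j=6 S=191.9682 intr=0.0000 cont=0.0000 V=0.0000[hold]  S*(6)=54.8039
k=5: j=0 S=60.8386 intr=24.8014 cont=24.8871 V=24.8871[hold]; j=1 S=74.9749 intr=10.6651 cont=13.2554 V=13.2554[hold]; j=2 S=92.3958 intr=0.0000 cont=4.6218 V=4.6218[hold]; j=3 S=113.8645 intr=0.0000 cont=0.7600 V=0.7600[hold]; j=4 S=140.3217 intr=0.0000 cont=0.0000 V=0.0000[hold]; j=5 S=172.9264 intr=0.0000 cont=0.0000 V=0.0000[hold]  S*(5)=-
k=4: j=0 S=67.5379 intr=18.1021 cont=19.2416 V=19.2416[hold]; j=1 S=83.2308 intr=2.4092 cont=9.0744 V=9.0744[hold]; j=2 S=102.5700 intr=0.0000 cont=2.7540 V=2.7540[hold]; j=3 S=126.4028 intr=0.0000 cont=0.3927 V=0.3927[hold]; j=4 S=155.7733 intr=0.0000 cont=0.0000 V=0.0000[hold]  S*(4)=-
k=3: j=0 S=74.9749 intr=10.6651 cont=14.3114 V=14.3114[hold]; j=1 S=92.3958 intr=0.0000 cont=6.0147 V=6.0147[hold]; j=2 S=113.8645 intr=0.0000 cont=1.6120 V=1.6120[hold]; j=3 S=140.3217 intr=0.0000 cont=0.2029 V=0.2029[hold]  S*(3)=-
k=2: j=0 S=83.2308 intr=2.4092 cont=10.2907 V=10.2907[hold]; j=1 S=102.5700 intr=0.0000 cont=3.8839 V=3.8839[hold]; j=2 S=126.4028 intr=0.0000 cont=0.9306 V=0.9306[hold]  S*(2)=-
k=1: j=0 S=92.3958 intr=0.0000 cont=7.1872 V=7.1872[hold]; j=1 S=113.8645 intr=0.0000 cont=2.4548 V=2.4548[hold]  S*(1)=-
k=0: j=0 S=102.5700 intr=0.0000 cont=4.8956 V=4.8956[hold]  S*(0)=-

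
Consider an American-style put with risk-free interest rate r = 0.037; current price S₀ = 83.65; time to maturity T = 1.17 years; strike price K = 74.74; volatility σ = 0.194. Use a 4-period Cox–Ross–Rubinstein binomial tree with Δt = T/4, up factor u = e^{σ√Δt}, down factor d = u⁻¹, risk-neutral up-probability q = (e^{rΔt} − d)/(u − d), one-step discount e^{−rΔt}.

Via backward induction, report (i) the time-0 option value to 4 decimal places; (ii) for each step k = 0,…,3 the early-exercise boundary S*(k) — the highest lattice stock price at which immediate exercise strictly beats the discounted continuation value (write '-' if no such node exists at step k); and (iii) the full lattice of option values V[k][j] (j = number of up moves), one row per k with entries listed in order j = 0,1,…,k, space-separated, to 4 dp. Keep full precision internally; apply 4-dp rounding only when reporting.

Δt=0.29250  u=1.11062  d=0.90040  q=0.52555  discount=0.98924
step 4 (expiry): payoffs max(K−S,0) = 19.7608 6.9240 0.0000 0.0000 0.0000
step 3: (k=3,j=0): S=61.0612, (K−S)⁺=13.6788, hold=12.8743 ⇒ V=13.6788 exercise | (k=3,j=1): S=75.3181, (K−S)⁺=0.0000, hold=3.2497 ⇒ V=3.2497 continue | (k=3,j=2): S=92.9037, (K−S)⁺=0.0000, hold=0.0000 ⇒ V=0.0000 continue | (k=3,j=3): S=114.5952, (K−S)⁺=0.0000, hold=0.0000 ⇒ V=0.0000 continue  boundary S*=61.0612
step 2: (k=2,j=0): S=67.8160, (K−S)⁺=6.9240, hold=8.1095 ⇒ V=8.1095 continue | (k=2,j=1): S=83.6500, (K−S)⁺=0.0000, hold=1.5252 ⇒ V=1.5252 continue | (k=2,j=2): S=103.1810, (K−S)⁺=0.0000, hold=0.0000 ⇒ V=0.0000 continue  boundary S*=-
step 1: (k=1,j=0): S=75.3181, (K−S)⁺=0.0000, hold=4.5991 ⇒ V=4.5991 continue | (k=1,j=1): S=92.9037, (K−S)⁺=0.0000, hold=0.7158 ⇒ V=0.7158 continue  boundary S*=-
step 0: (k=0,j=0): S=83.6500, (K−S)⁺=0.0000, hold=2.5307 ⇒ V=2.5307 continue  boundary S*=-

price = 2.5307
boundary = - - - 61.0612
tree:
2.5307
4.5991 0.7158
8.1095 1.5252 0.0000
13.6788 3.2497 0.0000 0.0000
19.7608 6.9240 0.0000 0.0000 0.0000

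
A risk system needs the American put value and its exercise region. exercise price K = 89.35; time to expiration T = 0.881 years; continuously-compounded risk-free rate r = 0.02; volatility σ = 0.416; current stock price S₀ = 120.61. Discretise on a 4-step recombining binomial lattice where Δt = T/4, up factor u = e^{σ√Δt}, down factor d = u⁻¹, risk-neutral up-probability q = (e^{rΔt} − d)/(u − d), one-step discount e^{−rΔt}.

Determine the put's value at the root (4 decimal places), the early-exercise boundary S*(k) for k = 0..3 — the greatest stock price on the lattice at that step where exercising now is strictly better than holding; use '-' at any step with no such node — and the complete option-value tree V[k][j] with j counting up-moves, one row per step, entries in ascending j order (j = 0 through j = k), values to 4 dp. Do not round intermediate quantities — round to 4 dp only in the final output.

price = 5.0368
boundary = - - - 67.1458
tree:
5.0368
8.3946 1.1838
13.7849 2.2124 0.0000
22.2042 4.1350 0.0000 0.0000
34.1130 7.7281 0.0000 0.0000 0.0000

Δt=0.22025, u=1.21559, d=0.82264, q=0.46258, disc=e^(-rΔt)=0.99560
k=4 terminal: V=max(K-S,0) → 34.1130 7.7281 0.0000 0.0000 0.0000
k=3: j=0 S=67.1458 intr=22.2042 cont=21.8115 V=22.2042[EX]; j=1 S=99.2191 intr=0.0000 cont=4.1350 V=4.1350[hold]; j=2 S=146.6127 intr=0.0000 cont=0.0000 V=0.0000[hold]; j=3 S=216.6447 intr=0.0000 cont=0.0000 V=0.0000[hold]  S*(3)=67.1458
k=2: j=0 S=81.6219 intr=7.7281 cont=13.7849 V=13.7849[hold]; j=1 S=120.6100 intr=0.0000 cont=2.2124 V=2.2124[hold]; j=2 S=178.2214 intr=0.0000 cont=0.0000 V=0.0000[hold]  S*(2)=-
k=1: j=0 S=99.2191 intr=0.0000 cont=8.3946 V=8.3946[hold]; j=1 S=146.6127 intr=0.0000 cont=1.1838 V=1.1838[hold]  S*(1)=-
k=0: j=0 S=120.6100 intr=0.0000 cont=5.0368 V=5.0368[hold]  S*(0)=-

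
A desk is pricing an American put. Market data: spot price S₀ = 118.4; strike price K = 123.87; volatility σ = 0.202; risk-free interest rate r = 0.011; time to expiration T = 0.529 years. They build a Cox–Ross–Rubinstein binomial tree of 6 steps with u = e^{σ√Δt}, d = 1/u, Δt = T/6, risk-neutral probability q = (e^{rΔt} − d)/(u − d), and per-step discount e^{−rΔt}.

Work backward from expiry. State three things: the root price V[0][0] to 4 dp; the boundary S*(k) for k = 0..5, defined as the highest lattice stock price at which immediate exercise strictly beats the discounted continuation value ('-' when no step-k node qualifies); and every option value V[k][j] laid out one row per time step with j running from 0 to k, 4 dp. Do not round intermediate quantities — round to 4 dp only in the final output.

price = 10.0485
boundary = - - - 98.9020 105.0157 111.5072
tree:
10.0485
14.1461 5.8559
19.1981 8.9803 2.6555
24.9680 13.3045 4.5526 0.7104
30.7257 18.8543 7.6253 1.4028 0.0000
36.1482 24.9680 12.3628 2.7701 0.0000 0.0000
41.2550 30.7257 18.8543 5.4700 0.0000 0.0000 0.0000

Δt=0.08817  u=1.06181  d=0.94178  q=0.49309  discount=0.99903
step 6 (expiry): payoffs max(K−S,0) = 41.2550 30.7257 18.8543 5.4700 0.0000 0.0000 0.0000
step 5: (k=5,j=0): S=87.7218, (K−S)⁺=36.1482, hold=36.0281 ⇒ V=36.1482 exercise | (k=5,j=1): S=98.9020, (K−S)⁺=24.9680, hold=24.8479 ⇒ V=24.9680 exercise | (k=5,j=2): S=111.5072, (K−S)⁺=12.3628, hold=12.2427 ⇒ V=12.3628 exercise | (k=5,j=3): S=125.7189, (K−S)⁺=0.0000, hold=2.7701 ⇒ V=2.7701 continue | (k=5,j=4): S=141.7419, (K−S)⁺=0.0000, hold=0.0000 ⇒ V=0.0000 continue | (k=5,j=5): S=159.8070, (K−S)⁺=0.0000, hold=0.0000 ⇒ V=0.0000 continue  boundary S*=111.5072
step 4: (k=4,j=0): S=93.1443, (K−S)⁺=30.7257, hold=30.6056 ⇒ V=30.7257 exercise | (k=4,j=1): S=105.0157, (K−S)⁺=18.8543, hold=18.7343 ⇒ V=18.8543 exercise | (k=4,j=2): S=118.4000, (K−S)⁺=5.4700, hold=7.6253 ⇒ V=7.6253 continue | (k=4,j=3): S=133.4902, (K−S)⁺=0.0000, hold=1.4028 ⇒ V=1.4028 continue | (k=4,j=4): S=150.5036, (K−S)⁺=0.0000, hold=0.0000 ⇒ V=0.0000 continue  boundary S*=105.0157
step 3: (k=3,j=0): S=98.9020, (K−S)⁺=24.9680, hold=24.8479 ⇒ V=24.9680 exercise | (k=3,j=1): S=111.5072, (K−S)⁺=12.3628, hold=13.3045 ⇒ V=13.3045 continue | (k=3,j=2): S=125.7189, (K−S)⁺=0.0000, hold=4.5526 ⇒ V=4.5526 continue | (k=3,j=3): S=141.7419, (K−S)⁺=0.0000, hold=0.7104 ⇒ V=0.7104 continue  boundary S*=98.9020
step 2: (k=2,j=0): S=105.0157, (K−S)⁺=18.8543, hold=19.1981 ⇒ V=19.1981 continue | (k=2,j=1): S=118.4000, (K−S)⁺=5.4700, hold=8.9803 ⇒ V=8.9803 continue | (k=2,j=2): S=133.4902, (K−S)⁺=0.0000, hold=2.6555 ⇒ V=2.6555 continue  boundary S*=-
step 1: (k=1,j=0): S=111.5072, (K−S)⁺=12.3628, hold=14.1461 ⇒ V=14.1461 continue | (k=1,j=1): S=125.7189, (K−S)⁺=0.0000, hold=5.8559 ⇒ V=5.8559 continue  boundary S*=-
step 0: (k=0,j=0): S=118.4000, (K−S)⁺=5.4700, hold=10.0485 ⇒ V=10.0485 continue  boundary S*=-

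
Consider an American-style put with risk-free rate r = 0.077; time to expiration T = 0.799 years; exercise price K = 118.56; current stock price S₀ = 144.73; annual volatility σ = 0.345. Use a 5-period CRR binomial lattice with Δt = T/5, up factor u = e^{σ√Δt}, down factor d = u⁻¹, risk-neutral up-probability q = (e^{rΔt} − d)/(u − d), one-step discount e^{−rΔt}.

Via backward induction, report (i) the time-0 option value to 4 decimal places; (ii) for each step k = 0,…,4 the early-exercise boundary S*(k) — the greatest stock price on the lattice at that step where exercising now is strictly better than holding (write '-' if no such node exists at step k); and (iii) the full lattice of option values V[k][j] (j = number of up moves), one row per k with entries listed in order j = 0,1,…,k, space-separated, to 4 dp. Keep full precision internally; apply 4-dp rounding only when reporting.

Δt=0.15980, u=1.14788, d=0.87117, q=0.51032, disc=e^(-rΔt)=0.98777
k=5 terminal: V=max(K-S,0) → 45.9356 22.8686 0.0000 0.0000 0.0000 0.0000
k=4: j=0 S=83.3639 intr=35.1961 cont=33.7462 V=35.1961[EX]; j=1 S=109.8419 intr=8.7181 cont=11.0613 V=11.0613[hold]; j=2 S=144.7300 intr=0.0000 cont=0.0000 V=0.0000[hold]; j=3 S=190.6992 intr=0.0000 cont=0.0000 V=0.0000[hold]; j=4 S=251.2692 intr=0.0000 cont=0.0000 V=0.0000[hold]  S*(4)=83.3639
k=3: j=0 S=95.6914 intr=22.8686 cont=22.5999 V=22.8686[EX]; j=1 S=126.0850 intr=0.0000 cont=5.3503 V=5.3503[hold]; j=2 S=166.1322 intr=0.0000 cont=0.0000 V=0.0000[hold]; j=3 S=218.8991 intr=0.0000 cont=0.0000 V=0.0000[hold]  S*(3)=95.6914
k=2: j=0 S=109.8419 intr=8.7181 cont=13.7583 V=13.7583[hold]; j=1 S=144.7300 intr=0.0000 cont=2.5879 V=2.5879[hold]; j=2 S=190.6992 intr=0.0000 cont=0.0000 V=0.0000[hold]  S*(2)=-
k=1: j=0 S=126.0850 intr=0.0000 cont=7.9593 V=7.9593[hold]; j=1 S=166.1322 intr=0.0000 cont=1.2517 V=1.2517[hold]  S*(1)=-
k=0: j=0 S=144.7300 intr=0.0000 cont=4.4808 V=4.4808[hold]  S*(0)=-

price = 4.4808
boundary = - - - 95.6914 83.3639
tree:
4.4808
7.9593 1.2517
13.7583 2.5879 0.0000
22.8686 5.3503 0.0000 0.0000
35.1961 11.0613 0.0000 0.0000 0.0000
45.9356 22.8686 0.0000 0.0000 0.0000 0.0000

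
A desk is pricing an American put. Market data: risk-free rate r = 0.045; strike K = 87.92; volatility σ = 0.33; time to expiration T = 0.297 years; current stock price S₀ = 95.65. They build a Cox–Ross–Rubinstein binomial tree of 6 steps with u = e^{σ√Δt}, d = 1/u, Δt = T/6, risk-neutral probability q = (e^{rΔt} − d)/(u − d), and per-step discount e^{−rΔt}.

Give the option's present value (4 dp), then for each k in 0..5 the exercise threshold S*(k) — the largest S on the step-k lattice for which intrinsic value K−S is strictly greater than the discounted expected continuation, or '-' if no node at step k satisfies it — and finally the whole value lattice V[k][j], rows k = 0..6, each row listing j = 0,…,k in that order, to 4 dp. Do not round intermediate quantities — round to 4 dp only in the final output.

params: Δt=0.04950 u=1.07618 d=0.92921 q=0.49683 e^(-rΔt)=0.99777
t_6 payoffs: 26.3501 16.6116 5.3328 0.0000 0.0000 0.0000 0.0000
t_5: node(5,0) S=66.2605 payoff=21.6595 vs cont=21.4639 → 21.6595 [stop]  node(5,1) S=76.7409 payoff=11.1791 vs cont=10.9835 → 11.1791 [stop]  node(5,2) S=88.8789 payoff=0.0000 vs cont=2.6773 → 2.6773 [wait]  node(5,3) S=102.9369 payoff=0.0000 vs cont=0.0000 → 0.0000 [wait]  node(5,4) S=119.2184 payoff=0.0000 vs cont=0.0000 → 0.0000 [wait]  node(5,5) S=138.0751 payoff=0.0000 vs cont=0.0000 → 0.0000 [wait]  ⇒ S*(5)=76.7409
t_4: node(4,0) S=71.3084 payoff=16.6116 vs cont=16.4160 → 16.6116 [stop]  node(4,1) S=82.5872 payoff=5.3328 vs cont=6.9397 → 6.9397 [wait]  node(4,2) S=95.6500 payoff=0.0000 vs cont=1.3442 → 1.3442 [wait]  node(4,3) S=110.7789 payoff=0.0000 vs cont=0.0000 → 0.0000 [wait]  node(4,4) S=128.3008 payoff=0.0000 vs cont=0.0000 → 0.0000 [wait]  ⇒ S*(4)=71.3084
t_3: node(3,0) S=76.7409 payoff=11.1791 vs cont=11.7801 → 11.7801 [wait]  node(3,1) S=88.8789 payoff=0.0000 vs cont=4.1505 → 4.1505 [wait]  node(3,2) S=102.9369 payoff=0.0000 vs cont=0.6748 → 0.6748 [wait]  node(3,3) S=119.2184 payoff=0.0000 vs cont=0.0000 → 0.0000 [wait]  ⇒ S*(3)=-
t_2: node(2,0) S=82.5872 payoff=5.3328 vs cont=7.9717 → 7.9717 [wait]  node(2,1) S=95.6500 payoff=0.0000 vs cont=2.4183 → 2.4183 [wait]  node(2,2) S=110.7789 payoff=0.0000 vs cont=0.3388 → 0.3388 [wait]  ⇒ S*(2)=-
t_1: node(1,0) S=88.8789 payoff=0.0000 vs cont=5.2010 → 5.2010 [wait]  node(1,1) S=102.9369 payoff=0.0000 vs cont=1.3821 → 1.3821 [wait]  ⇒ S*(1)=-
t_0: node(0,0) S=95.6500 payoff=0.0000 vs cont=3.2963 → 3.2963 [wait]  ⇒ S*(0)=-

price = 3.2963
boundary = - - - - 71.3084 76.7409
tree:
3.2963
5.2010 1.3821
7.9717 2.4183 0.3388
11.7801 4.1505 0.6748 0.0000
16.6116 6.9397 1.3442 0.0000 0.0000
21.6595 11.1791 2.6773 0.0000 0.0000 0.0000
26.3501 16.6116 5.3328 0.0000 0.0000 0.0000 0.0000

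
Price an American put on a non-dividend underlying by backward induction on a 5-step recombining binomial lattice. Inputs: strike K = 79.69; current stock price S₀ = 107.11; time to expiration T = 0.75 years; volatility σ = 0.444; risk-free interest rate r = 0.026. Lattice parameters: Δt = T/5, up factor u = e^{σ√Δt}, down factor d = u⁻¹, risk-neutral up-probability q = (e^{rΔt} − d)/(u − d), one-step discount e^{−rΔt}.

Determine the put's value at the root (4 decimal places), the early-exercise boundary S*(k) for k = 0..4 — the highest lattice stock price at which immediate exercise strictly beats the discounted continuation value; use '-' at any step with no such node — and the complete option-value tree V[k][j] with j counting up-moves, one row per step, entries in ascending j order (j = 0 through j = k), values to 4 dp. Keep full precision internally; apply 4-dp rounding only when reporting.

price = 4.3428
boundary = - - - - 53.8399
tree:
4.3428
7.1106 1.2380
11.3683 2.3380 0.0000
17.5787 4.4155 0.0000 0.0000
25.8501 8.3388 0.0000 0.0000 0.0000
34.3561 15.7481 0.0000 0.0000 0.0000 0.0000

Δt=0.15000, u=1.18763, d=0.84201, q=0.46842, disc=e^(-rΔt)=0.99611
k=5 terminal: V=max(K-S,0) → 34.3561 15.7481 0.0000 0.0000 0.0000 0.0000
k=4: j=0 S=53.8399 intr=25.8501 cont=25.5399 V=25.8501[EX]; j=1 S=75.9394 intr=3.7506 cont=8.3388 V=8.3388[hold]; j=2 S=107.1100 intr=0.0000 cont=0.0000 V=0.0000[hold]; j=3 S=151.0751 intr=0.0000 cont=0.0000 V=0.0000[hold]; j=4 S=213.0865 intr=0.0000 cont=0.0000 V=0.0000[hold]  S*(4)=53.8399
k=3: j=0 S=63.9419 intr=15.7481 cont=17.5787 V=17.5787[hold]; j=1 S=90.1880 intr=0.0000 cont=4.4155 V=4.4155[hold]; j=2 S=127.2071 intr=0.0000 cont=0.0000 V=0.0000[hold]; j=3 S=179.4215 intr=0.0000 cont=0.0000 V=0.0000[hold]  S*(3)=-
k=2: j=0 S=75.9394 intr=3.7506 cont=11.3683 V=11.3683[hold]; j=1 S=107.1100 intr=0.0000 cont=2.3380 V=2.3380[hold]; j=2 S=151.0751 intr=0.0000 cont=0.0000 V=0.0000[hold]  S*(2)=-
k=1: j=0 S=90.1880 intr=0.0000 cont=7.1106 V=7.1106[hold]; j=1 S=127.2071 intr=0.0000 cont=1.2380 V=1.2380[hold]  S*(1)=-
k=0: j=0 S=107.1100 intr=0.0000 cont=4.3428 V=4.3428[hold]  S*(0)=-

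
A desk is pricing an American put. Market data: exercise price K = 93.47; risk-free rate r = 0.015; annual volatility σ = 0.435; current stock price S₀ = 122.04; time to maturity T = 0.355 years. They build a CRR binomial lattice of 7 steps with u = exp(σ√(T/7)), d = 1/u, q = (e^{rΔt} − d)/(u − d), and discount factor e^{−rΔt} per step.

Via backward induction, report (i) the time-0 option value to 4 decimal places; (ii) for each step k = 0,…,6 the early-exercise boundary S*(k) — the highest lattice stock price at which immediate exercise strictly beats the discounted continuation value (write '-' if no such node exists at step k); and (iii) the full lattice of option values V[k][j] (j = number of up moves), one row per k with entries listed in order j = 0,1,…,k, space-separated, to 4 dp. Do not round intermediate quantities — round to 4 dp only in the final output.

Δt=0.05071, u=1.10292, d=0.90668, q=0.47941, disc=e^(-rΔt)=0.99924
k=7 terminal: V=max(K-S,0) → 31.9957 18.6906 2.5059 0.0000 0.0000 0.0000 0.0000 0.0000
k=6: j=0 S=67.8013 intr=25.6687 cont=25.5976 V=25.6687[EX]; j=1 S=82.4757 intr=10.9943 cont=10.9232 V=10.9943[EX]; j=2 S=100.3261 intr=0.0000 cont=1.3036 V=1.3036[hold]; j=3 S=122.0400 intr=0.0000 cont=0.0000 V=0.0000[hold]; j=4 S=148.4534 intr=0.0000 cont=0.0000 V=0.0000[hold]; j=5 S=180.5836 intr=0.0000 cont=0.0000 V=0.0000[hold]; j=6 S=219.6678 intr=0.0000 cont=0.0000 V=0.0000[hold]  S*(6)=82.4757
k=5: j=0 S=74.7794 intr=18.6906 cont=18.6195 V=18.6906[EX]; j=1 S=90.9641 intr=2.5059 cont=6.3437 V=6.3437[hold]; j=2 S=110.6517 intr=0.0000 cont=0.6781 V=0.6781[hold]; j=3 S=134.6004 intr=0.0000 cont=0.0000 V=0.0000[hold]; j=4 S=163.7323 intr=0.0000 cont=0.0000 V=0.0000[hold]; j=5 S=199.1693 intr=0.0000 cont=0.0000 V=0.0000[hold]  S*(5)=74.7794
k=4: j=0 S=82.4757 intr=10.9943 cont=12.7617 V=12.7617[hold]; j=1 S=100.3261 intr=0.0000 cont=3.6248 V=3.6248[hold]; j=2 S=122.0400 intr=0.0000 cont=0.3527 V=0.3527[hold]; j=3 S=148.4534 intr=0.0000 cont=0.0000 V=0.0000[hold]; j=4 S=180.5836 intr=0.0000 cont=0.0000 V=0.0000[hold]  S*(4)=-
k=3: j=0 S=90.9641 intr=2.5059 cont=8.3750 V=8.3750[hold]; j=1 S=110.6517 intr=0.0000 cont=2.0546 V=2.0546[hold]; j=2 S=134.6004 intr=0.0000 cont=0.1835 V=0.1835[hold]; j=3 S=163.7323 intr=0.0000 cont=0.0000 V=0.0000[hold]  S*(3)=-
k=2: j=0 S=100.3261 intr=0.0000 cont=5.3409 V=5.3409[hold]; j=1 S=122.0400 intr=0.0000 cont=1.1567 V=1.1567[hold]; j=2 S=148.4534 intr=0.0000 cont=0.0955 V=0.0955[hold]  S*(2)=-
k=1: j=0 S=110.6517 intr=0.0000 cont=3.3324 V=3.3324[hold]; j=1 S=134.6004 intr=0.0000 cont=0.6474 V=0.6474[hold]  S*(1)=-
k=0: j=0 S=122.0400 intr=0.0000 cont=2.0437 V=2.0437[hold]  S*(0)=-

price = 2.0437
boundary = - - - - - 74.7794 82.4757
tree:
2.0437
3.3324 0.6474
5.3409 1.1567 0.0955
8.3750 2.0546 0.1835 0.0000
12.7617 3.6248 0.3527 0.0000 0.0000
18.6906 6.3437 0.6781 0.0000 0.0000 0.0000
25.6687 10.9943 1.3036 0.0000 0.0000 0.0000 0.0000
31.9957 18.6906 2.5059 0.0000 0.0000 0.0000 0.0000 0.0000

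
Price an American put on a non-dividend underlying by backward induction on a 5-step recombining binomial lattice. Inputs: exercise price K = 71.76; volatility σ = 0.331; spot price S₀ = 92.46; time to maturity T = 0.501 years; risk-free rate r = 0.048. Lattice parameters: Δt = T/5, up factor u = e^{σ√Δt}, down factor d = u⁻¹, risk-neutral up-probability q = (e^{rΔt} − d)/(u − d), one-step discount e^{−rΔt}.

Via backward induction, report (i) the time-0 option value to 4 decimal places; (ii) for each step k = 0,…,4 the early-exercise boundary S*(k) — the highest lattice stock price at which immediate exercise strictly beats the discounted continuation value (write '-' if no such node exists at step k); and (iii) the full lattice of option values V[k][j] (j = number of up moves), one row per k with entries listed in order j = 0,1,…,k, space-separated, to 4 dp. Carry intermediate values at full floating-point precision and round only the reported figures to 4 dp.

price = 1.2162
boundary = - - - - 60.8050
tree:
1.2162
2.1654 0.2666
3.7985 0.5323 0.0000
6.5356 1.0629 0.0000 0.0000
10.9550 2.1225 0.0000 0.0000 0.0000
17.0035 4.2384 0.0000 0.0000 0.0000 0.0000

Δt=0.10020  u=1.11046  d=0.90053  q=0.49679  discount=0.99520
step 5 (expiry): payoffs max(K−S,0) = 17.0035 4.2384 0.0000 0.0000 0.0000 0.0000
step 4: (k=4,j=0): S=60.8050, (K−S)⁺=10.9550, hold=10.6107 ⇒ V=10.9550 exercise | (k=4,j=1): S=74.9802, (K−S)⁺=0.0000, hold=2.1225 ⇒ V=2.1225 continue | (k=4,j=2): S=92.4600, (K−S)⁺=0.0000, hold=0.0000 ⇒ V=0.0000 continue | (k=4,j=3): S=114.0148, (K−S)⁺=0.0000, hold=0.0000 ⇒ V=0.0000 continue | (k=4,j=4): S=140.5945, (K−S)⁺=0.0000, hold=0.0000 ⇒ V=0.0000 continue  boundary S*=60.8050
step 3: (k=3,j=0): S=67.5216, (K−S)⁺=4.2384, hold=6.5356 ⇒ V=6.5356 continue | (k=3,j=1): S=83.2627, (K−S)⁺=0.0000, hold=1.0629 ⇒ V=1.0629 continue | (k=3,j=2): S=102.6733, (K−S)⁺=0.0000, hold=0.0000 ⇒ V=0.0000 continue | (k=3,j=3): S=126.6091, (K−S)⁺=0.0000, hold=0.0000 ⇒ V=0.0000 continue  boundary S*=-
step 2: (k=2,j=0): S=74.9802, (K−S)⁺=0.0000, hold=3.7985 ⇒ V=3.7985 continue | (k=2,j=1): S=92.4600, (K−S)⁺=0.0000, hold=0.5323 ⇒ V=0.5323 continue | (k=2,j=2): S=114.0148, (K−S)⁺=0.0000, hold=0.0000 ⇒ V=0.0000 continue  boundary S*=-
step 1: (k=1,j=0): S=83.2627, (K−S)⁺=0.0000, hold=2.1654 ⇒ V=2.1654 continue | (k=1,j=1): S=102.6733, (K−S)⁺=0.0000, hold=0.2666 ⇒ V=0.2666 continue  boundary S*=-
step 0: (k=0,j=0): S=92.4600, (K−S)⁺=0.0000, hold=1.2162 ⇒ V=1.2162 continue  boundary S*=-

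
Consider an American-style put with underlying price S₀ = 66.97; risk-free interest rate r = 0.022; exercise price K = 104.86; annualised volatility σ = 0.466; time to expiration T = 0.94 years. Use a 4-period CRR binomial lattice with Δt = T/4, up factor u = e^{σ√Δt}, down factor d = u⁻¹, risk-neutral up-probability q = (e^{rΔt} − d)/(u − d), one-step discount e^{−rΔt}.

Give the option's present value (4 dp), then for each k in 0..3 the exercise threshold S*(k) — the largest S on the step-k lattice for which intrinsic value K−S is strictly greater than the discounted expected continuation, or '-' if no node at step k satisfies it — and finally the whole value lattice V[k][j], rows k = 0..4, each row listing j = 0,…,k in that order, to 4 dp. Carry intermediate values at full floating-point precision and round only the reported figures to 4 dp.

params: Δt=0.23500 u=1.25345 d=0.79780 q=0.45514 e^(-rΔt)=0.99484
t_4 payoffs: 77.7301 62.2350 37.8900 0.0000 0.0000
t_3: node(3,0) S=34.0061 payoff=70.8539 vs cont=70.3132 → 70.8539 [stop]  node(3,1) S=53.4284 payoff=51.4316 vs cont=50.8908 → 51.4316 [stop]  node(3,2) S=83.9437 payoff=20.9163 vs cont=20.5383 → 20.9163 [stop]  node(3,3) S=131.8876 payoff=0.0000 vs cont=0.0000 → 0.0000 [wait]  ⇒ S*(3)=83.9437
t_2: node(2,0) S=42.6250 payoff=62.2350 vs cont=61.6943 → 62.2350 [stop]  node(2,1) S=66.9700 payoff=37.8900 vs cont=37.3493 → 37.8900 [stop]  node(2,2) S=105.2195 payoff=0.0000 vs cont=11.3377 → 11.3377 [wait]  ⇒ S*(2)=66.9700
t_1: node(1,0) S=53.4284 payoff=51.4316 vs cont=50.8908 → 51.4316 [stop]  node(1,1) S=83.9437 payoff=20.9163 vs cont=25.6719 → 25.6719 [wait]  ⇒ S*(1)=53.4284
t_0: node(0,0) S=66.9700 payoff=37.8900 vs cont=39.5026 → 39.5026 [wait]  ⇒ S*(0)=-

price = 39.5026
boundary = - 53.4284 66.9700 83.9437
tree:
39.5026
51.4316 25.6719
62.2350 37.8900 11.3377
70.8539 51.4316 20.9163 0.0000
77.7301 62.2350 37.8900 0.0000 0.0000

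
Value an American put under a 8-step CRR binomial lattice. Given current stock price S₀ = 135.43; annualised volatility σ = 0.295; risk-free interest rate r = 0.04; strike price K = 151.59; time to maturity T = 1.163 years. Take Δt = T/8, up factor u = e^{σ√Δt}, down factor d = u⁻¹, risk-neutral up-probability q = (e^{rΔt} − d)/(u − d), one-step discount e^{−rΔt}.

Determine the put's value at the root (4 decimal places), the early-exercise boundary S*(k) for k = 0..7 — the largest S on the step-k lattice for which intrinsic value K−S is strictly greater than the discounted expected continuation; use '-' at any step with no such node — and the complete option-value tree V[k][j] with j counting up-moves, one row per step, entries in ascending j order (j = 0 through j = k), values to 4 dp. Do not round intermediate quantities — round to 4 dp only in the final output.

params: Δt=0.14538 u=1.11905 d=0.89362 q=0.49778 e^(-rΔt)=0.99420
t_8 payoffs: 96.5185 82.6258 65.2284 43.4422 16.1600 0.0000 0.0000 0.0000 0.0000
t_7: node(7,0) S=61.6276 payoff=89.9624 vs cont=89.0834 → 89.9624 [stop]  node(7,1) S=77.1742 payoff=74.4158 vs cont=73.5368 → 74.4158 [stop]  node(7,2) S=96.6428 payoff=54.9472 vs cont=54.0683 → 54.9472 [stop]  node(7,3) S=121.0226 payoff=30.5674 vs cont=29.6885 → 30.5674 [stop]  node(7,4) S=151.5526 payoff=0.0374 vs cont=8.0688 → 8.0688 [wait]  node(7,5) S=189.7843 payoff=0.0000 vs cont=0.0000 → 0.0000 [wait]  node(7,6) S=237.6607 payoff=0.0000 vs cont=0.0000 → 0.0000 [wait]  node(7,7) S=297.6147 payoff=0.0000 vs cont=0.0000 → 0.0000 [wait]  ⇒ S*(7)=121.0226
t_6: node(6,0) S=68.9642 payoff=82.6258 vs cont=81.7468 → 82.6258 [stop]  node(6,1) S=86.3616 payoff=65.2284 vs cont=64.3494 → 65.2284 [stop]  node(6,2) S=108.1478 payoff=43.4422 vs cont=42.5632 → 43.4422 [stop]  node(6,3) S=135.4300 payoff=16.1600 vs cont=19.2558 → 19.2558 [wait]  node(6,4) S=169.5945 payoff=0.0000 vs cont=4.0288 → 4.0288 [wait]  node(6,5) S=212.3777 payoff=0.0000 vs cont=0.0000 → 0.0000 [wait]  node(6,6) S=265.9536 payoff=0.0000 vs cont=0.0000 → 0.0000 [wait]  ⇒ S*(6)=108.1478
t_5: node(5,0) S=77.1742 payoff=74.4158 vs cont=73.5368 → 74.4158 [stop]  node(5,1) S=96.6428 payoff=54.9472 vs cont=54.0683 → 54.9472 [stop]  node(5,2) S=121.0226 payoff=30.5674 vs cont=31.2206 → 31.2206 [wait]  node(5,3) S=151.5526 payoff=0.0374 vs cont=11.6084 → 11.6084 [wait]  node(5,4) S=189.7843 payoff=0.0000 vs cont=2.0116 → 2.0116 [wait]  node(5,5) S=237.6607 payoff=0.0000 vs cont=0.0000 → 0.0000 [wait]  ⇒ S*(5)=96.6428
t_4: node(4,0) S=86.3616 payoff=65.2284 vs cont=64.3494 → 65.2284 [stop]  node(4,1) S=108.1478 payoff=43.4422 vs cont=42.8864 → 43.4422 [stop]  node(4,2) S=135.4300 payoff=16.1600 vs cont=21.3336 → 21.3336 [wait]  node(4,3) S=169.5945 payoff=0.0000 vs cont=6.7917 → 6.7917 [wait]  node(4,4) S=212.3777 payoff=0.0000 vs cont=1.0044 → 1.0044 [wait]  ⇒ S*(4)=108.1478
t_3: node(3,0) S=96.6428 payoff=54.9472 vs cont=54.0683 → 54.9472 [stop]  node(3,1) S=121.0226 payoff=30.5674 vs cont=32.2489 → 32.2489 [wait]  node(3,2) S=151.5526 payoff=0.0374 vs cont=14.0132 → 14.0132 [wait]  node(3,3) S=189.7843 payoff=0.0000 vs cont=3.8882 → 3.8882 [wait]  ⇒ S*(3)=96.6428
t_2: node(2,0) S=108.1478 payoff=43.4422 vs cont=43.3953 → 43.4422 [stop]  node(2,1) S=135.4300 payoff=16.1600 vs cont=23.0372 → 23.0372 [wait]  node(2,2) S=169.5945 payoff=0.0000 vs cont=8.9212 → 8.9212 [wait]  ⇒ S*(2)=108.1478
t_1: node(1,0) S=121.0226 payoff=30.5674 vs cont=33.0920 → 33.0920 [wait]  node(1,1) S=151.5526 payoff=0.0374 vs cont=15.9177 → 15.9177 [wait]  ⇒ S*(1)=-
t_0: node(0,0) S=135.4300 payoff=16.1600 vs cont=24.4006 → 24.4006 [wait]  ⇒ S*(0)=-

price = 24.4006
boundary = - - 108.1478 96.6428 108.1478 96.6428 108.1478 121.0226
tree:
24.4006
33.0920 15.9177
43.4422 23.0372 8.9212
54.9472 32.2489 14.0132 3.8882
65.2284 43.4422 21.3336 6.7917 1.0044
74.4158 54.9472 31.2206 11.6084 2.0116 0.0000
82.6258 65.2284 43.4422 19.2558 4.0288 0.0000 0.0000
89.9624 74.4158 54.9472 30.5674 8.0688 0.0000 0.0000 0.0000
96.5185 82.6258 65.2284 43.4422 16.1600 0.0000 0.0000 0.0000 0.0000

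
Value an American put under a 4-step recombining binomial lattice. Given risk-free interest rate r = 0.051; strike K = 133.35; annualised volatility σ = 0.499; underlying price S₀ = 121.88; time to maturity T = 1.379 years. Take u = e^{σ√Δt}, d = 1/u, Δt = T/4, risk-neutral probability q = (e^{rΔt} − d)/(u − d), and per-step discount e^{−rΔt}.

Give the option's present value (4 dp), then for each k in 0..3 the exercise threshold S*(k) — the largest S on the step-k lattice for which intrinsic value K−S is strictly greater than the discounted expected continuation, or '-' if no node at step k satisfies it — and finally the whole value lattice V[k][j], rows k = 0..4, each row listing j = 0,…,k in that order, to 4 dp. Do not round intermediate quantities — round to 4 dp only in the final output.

params: Δt=0.34475 u=1.34043 d=0.74603 q=0.45711 e^(-rΔt)=0.98257
t_4 payoffs: 95.5965 65.5164 11.4700 0.0000 0.0000
t_3: node(3,0) S=50.6059 payoff=82.7441 vs cont=80.4200 → 82.7441 [stop]  node(3,1) S=90.9261 payoff=42.4239 vs cont=40.0998 → 42.4239 [stop]  node(3,2) S=163.3715 payoff=0.0000 vs cont=6.1184 → 6.1184 [wait]  node(3,3) S=293.5379 payoff=0.0000 vs cont=0.0000 → 0.0000 [wait]  ⇒ S*(3)=90.9261
t_2: node(2,0) S=67.8336 payoff=65.5164 vs cont=63.1923 → 65.5164 [stop]  node(2,1) S=121.8800 payoff=11.4700 vs cont=25.3780 → 25.3780 [wait]  node(2,2) S=218.9880 payoff=0.0000 vs cont=3.2637 → 3.2637 [wait]  ⇒ S*(2)=67.8336
t_1: node(1,0) S=90.9261 payoff=42.4239 vs cont=46.3465 → 46.3465 [wait]  node(1,1) S=163.3715 payoff=0.0000 vs cont=15.0031 → 15.0031 [wait]  ⇒ S*(1)=-
t_0: node(0,0) S=121.8800 payoff=11.4700 vs cont=31.4610 → 31.4610 [wait]  ⇒ S*(0)=-

price = 31.4610
boundary = - - 67.8336 90.9261
tree:
31.4610
46.3465 15.0031
65.5164 25.3780 3.2637
82.7441 42.4239 6.1184 0.0000
95.5965 65.5164 11.4700 0.0000 0.0000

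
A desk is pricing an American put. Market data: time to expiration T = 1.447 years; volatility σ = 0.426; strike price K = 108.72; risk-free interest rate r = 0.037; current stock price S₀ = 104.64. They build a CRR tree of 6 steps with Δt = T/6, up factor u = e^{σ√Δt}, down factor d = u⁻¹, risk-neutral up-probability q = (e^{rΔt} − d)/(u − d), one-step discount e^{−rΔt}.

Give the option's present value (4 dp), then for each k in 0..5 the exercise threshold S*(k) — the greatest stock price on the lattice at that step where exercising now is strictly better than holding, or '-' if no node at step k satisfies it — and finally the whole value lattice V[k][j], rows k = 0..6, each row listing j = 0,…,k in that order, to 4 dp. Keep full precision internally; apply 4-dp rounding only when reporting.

params: Δt=0.24117 u=1.23270 d=0.81123 q=0.46916 e^(-rΔt)=0.99112
t_6 payoffs: 78.8962 63.4016 39.8570 4.0800 0.0000 0.0000 0.0000
t_5: node(5,0) S=36.7637 payoff=71.9563 vs cont=70.9905 → 71.9563 [stop]  node(5,1) S=55.8638 payoff=52.8562 vs cont=51.8904 → 52.8562 [stop]  node(5,2) S=84.8872 payoff=23.8328 vs cont=22.8670 → 23.8328 [stop]  node(5,3) S=128.9892 payoff=0.0000 vs cont=2.1466 → 2.1466 [wait]  node(5,4) S=196.0041 payoff=0.0000 vs cont=0.0000 → 0.0000 [wait]  node(5,5) S=297.8356 payoff=0.0000 vs cont=0.0000 → 0.0000 [wait]  ⇒ S*(5)=84.8872
t_4: node(4,0) S=45.3184 payoff=63.4016 vs cont=62.4358 → 63.4016 [stop]  node(4,1) S=68.8630 payoff=39.8570 vs cont=38.8912 → 39.8570 [stop]  node(4,2) S=104.6400 payoff=4.0800 vs cont=13.5373 → 13.5373 [wait]  node(4,3) S=159.0045 payoff=0.0000 vs cont=1.1294 → 1.1294 [wait]  node(4,4) S=241.6133 payoff=0.0000 vs cont=0.0000 → 0.0000 [wait]  ⇒ S*(4)=68.8630
t_3: node(3,0) S=55.8638 payoff=52.8562 vs cont=51.8904 → 52.8562 [stop]  node(3,1) S=84.8872 payoff=23.8328 vs cont=27.2646 → 27.2646 [wait]  node(3,2) S=128.9892 payoff=0.0000 vs cont=7.6475 → 7.6475 [wait]  node(3,3) S=196.0041 payoff=0.0000 vs cont=0.5942 → 0.5942 [wait]  ⇒ S*(3)=55.8638
t_2: node(2,0) S=68.8630 payoff=39.8570 vs cont=40.4869 → 40.4869 [wait]  node(2,1) S=104.6400 payoff=4.0800 vs cont=17.9007 → 17.9007 [wait]  node(2,2) S=159.0045 payoff=0.0000 vs cont=4.2999 → 4.2999 [wait]  ⇒ S*(2)=-
t_1: node(1,0) S=84.8872 payoff=23.8328 vs cont=29.6249 → 29.6249 [wait]  node(1,1) S=128.9892 payoff=0.0000 vs cont=11.4174 → 11.4174 [wait]  ⇒ S*(1)=-
t_0: node(0,0) S=104.6400 payoff=4.0800 vs cont=20.8955 → 20.8955 [wait]  ⇒ S*(0)=-

price = 20.8955
boundary = - - - 55.8638 68.8630 84.8872
tree:
20.8955
29.6249 11.4174
40.4869 17.9007 4.2999
52.8562 27.2646 7.6475 0.5942
63.4016 39.8570 13.5373 1.1294 0.0000
71.9563 52.8562 23.8328 2.1466 0.0000 0.0000
78.8962 63.4016 39.8570 4.0800 0.0000 0.0000 0.0000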